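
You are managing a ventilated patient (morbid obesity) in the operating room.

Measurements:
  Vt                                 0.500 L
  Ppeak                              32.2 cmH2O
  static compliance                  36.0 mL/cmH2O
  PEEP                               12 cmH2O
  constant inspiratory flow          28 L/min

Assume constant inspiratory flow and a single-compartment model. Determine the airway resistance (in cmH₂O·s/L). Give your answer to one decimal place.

13.5

Flow: 28 L/min ÷ 60 = 0.4667 L/s.
Equation of motion (constant flow): PIP = Vt/C + R·V̇ + PEEP.
R·V̇ = PIP − Vt/C − PEEP = 32.2 − 500/36.0 − 12 = 32.2 − 13.889 − 12 = 6.311 cmH2O.
R = 6.311 / 0.4667 = 13.523 cmH2O·s/L.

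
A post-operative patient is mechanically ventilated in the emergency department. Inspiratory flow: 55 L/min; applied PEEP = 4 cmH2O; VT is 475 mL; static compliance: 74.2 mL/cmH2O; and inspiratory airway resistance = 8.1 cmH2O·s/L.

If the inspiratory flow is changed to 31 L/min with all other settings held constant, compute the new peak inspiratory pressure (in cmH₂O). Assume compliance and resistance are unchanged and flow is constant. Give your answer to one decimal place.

14.6

Flow: 55 L/min ÷ 60 = 0.9167 L/s.
New flow: 31 L/min ÷ 60 = 0.5167 L/s.
PIP = Vt/C + R·V̇ + PEEP (constant-flow equation of motion).
Only the resistive term changes: ΔPIP = R × ΔV̇ = 8.1 × (0.5167 − 0.9167) = 8.1 × -0.4 = -3.24 cmH2O.
Original PIP = 475/74.2 + 8.1×0.9167 + 4 = 17.827 cmH2O; new PIP = 17.827 + (-3.24) = 14.587 cmH2O.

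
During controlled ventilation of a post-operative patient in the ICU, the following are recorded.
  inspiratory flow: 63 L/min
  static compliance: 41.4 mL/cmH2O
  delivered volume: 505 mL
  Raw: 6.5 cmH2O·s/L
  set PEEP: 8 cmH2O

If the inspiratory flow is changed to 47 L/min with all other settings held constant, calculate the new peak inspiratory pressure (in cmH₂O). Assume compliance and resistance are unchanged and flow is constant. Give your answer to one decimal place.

Flow: 63 L/min ÷ 60 = 1.05 L/s.
New flow: 47 L/min ÷ 60 = 0.7833 L/s.
PIP = Vt/C + R·V̇ + PEEP (constant-flow equation of motion).
Only the resistive term changes: ΔPIP = R × ΔV̇ = 6.5 × (0.7833 − 1.05) = 6.5 × -0.2667 = -1.734 cmH2O.
Original PIP = 505/41.4 + 6.5×1.05 + 8 = 27.023 cmH2O; new PIP = 27.023 + (-1.734) = 25.289 cmH2O.

25.3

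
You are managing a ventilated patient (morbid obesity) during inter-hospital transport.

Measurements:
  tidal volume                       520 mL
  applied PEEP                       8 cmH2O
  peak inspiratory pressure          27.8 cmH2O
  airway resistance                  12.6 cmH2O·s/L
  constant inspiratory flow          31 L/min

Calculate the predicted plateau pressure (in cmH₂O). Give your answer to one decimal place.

Flow: 31 L/min ÷ 60 = 0.5167 L/s.
Pplat = PIP − Raw × flow = 27.8 − 12.6 × 0.5167 = 27.8 − 6.51 = 21.29 cmH2O.

21.3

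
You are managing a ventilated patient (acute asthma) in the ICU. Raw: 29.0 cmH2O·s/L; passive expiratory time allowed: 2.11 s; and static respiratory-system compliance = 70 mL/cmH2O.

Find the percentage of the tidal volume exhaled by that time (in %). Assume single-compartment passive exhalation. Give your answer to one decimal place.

64.6

τ = R × C = 29.0 × 70 mL/cmH2O = 29.0 × 0.070 L/cmH2O = 2.03 s.
Passive exhalation: V(t)/V₀ = e^(−t/τ) = e^(−2.11/2.03) = 0.3537.
Fraction exhaled = 1 − 0.3537 = 0.6463 → 64.63%.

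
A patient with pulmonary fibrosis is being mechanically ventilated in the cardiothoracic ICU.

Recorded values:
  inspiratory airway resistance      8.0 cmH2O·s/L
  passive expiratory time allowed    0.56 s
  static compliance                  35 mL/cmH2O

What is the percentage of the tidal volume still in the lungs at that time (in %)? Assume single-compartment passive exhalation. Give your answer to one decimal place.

13.5

τ = R × C = 8.0 × 35 mL/cmH2O = 8.0 × 0.035 L/cmH2O = 0.28 s.
Passive exhalation: V(t)/V₀ = e^(−t/τ) = e^(−0.56/0.28) = 0.1353.
Fraction remaining = 0.1353 → 13.53%.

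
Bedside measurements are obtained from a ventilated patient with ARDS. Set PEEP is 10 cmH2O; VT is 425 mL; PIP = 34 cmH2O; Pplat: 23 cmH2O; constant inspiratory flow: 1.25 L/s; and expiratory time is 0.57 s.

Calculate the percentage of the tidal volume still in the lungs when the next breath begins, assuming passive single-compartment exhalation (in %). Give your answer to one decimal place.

R = (PIP − Pplat)/V̇ = (34 − 23) / 1.25 = 11.0/1.25 = 8.8 cmH2O·s/L.
C = Vt/(Pplat − PEEP) = 425.0 / (23 − 10) = 425.0/13.0 = 32.692 mL/cmH2O.
τ = R × C = 8.8 × 0.03269 L/cmH2O = 0.2877 s.
Fraction remaining at end-expiration = e^(−Te/τ) = e^(−0.57/0.2877) = 0.1379 → 13.79%.

13.8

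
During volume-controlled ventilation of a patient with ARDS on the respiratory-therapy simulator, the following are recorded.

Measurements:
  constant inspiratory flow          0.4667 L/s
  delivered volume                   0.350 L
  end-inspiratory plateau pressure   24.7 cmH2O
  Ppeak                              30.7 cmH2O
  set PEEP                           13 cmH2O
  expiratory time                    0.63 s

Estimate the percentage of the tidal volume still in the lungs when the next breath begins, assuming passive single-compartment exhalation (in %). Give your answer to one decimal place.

19.4

R = (PIP − Pplat)/V̇ = (30.7 − 24.7) / 0.4667 = 6.0/0.4667 = 12.856 cmH2O·s/L.
C = Vt/(Pplat − PEEP) = 350.0 / (24.7 − 13) = 350.0/11.7 = 29.915 mL/cmH2O.
τ = R × C = 12.856 × 0.02992 L/cmH2O = 0.3847 s.
Fraction remaining at end-expiration = e^(−Te/τ) = e^(−0.63/0.3847) = 0.1944 → 19.44%.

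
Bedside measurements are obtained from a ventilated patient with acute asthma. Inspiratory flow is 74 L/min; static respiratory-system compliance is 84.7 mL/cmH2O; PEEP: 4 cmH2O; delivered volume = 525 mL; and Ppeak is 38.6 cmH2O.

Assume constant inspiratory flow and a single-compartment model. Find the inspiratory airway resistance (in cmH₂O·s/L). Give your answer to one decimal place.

23.0

Flow: 74 L/min ÷ 60 = 1.2333 L/s.
Equation of motion (constant flow): PIP = Vt/C + R·V̇ + PEEP.
R·V̇ = PIP − Vt/C − PEEP = 38.6 − 525/84.7 − 4 = 38.6 − 6.198 − 4 = 28.402 cmH2O.
R = 28.402 / 1.2333 = 23.029 cmH2O·s/L.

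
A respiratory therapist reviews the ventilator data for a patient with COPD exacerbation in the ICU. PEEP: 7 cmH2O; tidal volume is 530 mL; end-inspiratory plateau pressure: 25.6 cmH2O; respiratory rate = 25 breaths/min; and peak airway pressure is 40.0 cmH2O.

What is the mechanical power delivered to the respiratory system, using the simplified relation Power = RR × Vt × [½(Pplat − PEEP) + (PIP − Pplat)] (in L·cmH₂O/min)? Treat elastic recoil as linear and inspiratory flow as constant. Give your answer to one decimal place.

Per-breath work = Vt × [½(Pplat−PEEP) + (PIP−Pplat)] = 0.530 × [0.5×18.6 + 14.4] = 0.530 × 23.7 = 12.561 L·cmH2O.
Power = 25 × 12.561 = 314.03 L·cmH2O/min.

314.0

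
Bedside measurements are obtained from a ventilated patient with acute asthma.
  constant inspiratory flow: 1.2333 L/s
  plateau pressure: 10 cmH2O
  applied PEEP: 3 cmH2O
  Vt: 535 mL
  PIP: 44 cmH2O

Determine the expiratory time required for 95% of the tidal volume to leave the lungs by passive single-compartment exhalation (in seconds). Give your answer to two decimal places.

R = (PIP − Pplat)/V̇ = (44 − 10) / 1.2333 = 34.0/1.2333 = 27.568 cmH2O·s/L.
C = Vt/(Pplat − PEEP) = 535.0 / (10 − 3) = 535.0/7.0 = 76.429 mL/cmH2O.
τ = R × C = 27.568 × 0.07643 L/cmH2O = 2.107 s.
t = −τ·ln(1 − 0.95) = −2.107·ln(0.05) = 6.312 s.

6.31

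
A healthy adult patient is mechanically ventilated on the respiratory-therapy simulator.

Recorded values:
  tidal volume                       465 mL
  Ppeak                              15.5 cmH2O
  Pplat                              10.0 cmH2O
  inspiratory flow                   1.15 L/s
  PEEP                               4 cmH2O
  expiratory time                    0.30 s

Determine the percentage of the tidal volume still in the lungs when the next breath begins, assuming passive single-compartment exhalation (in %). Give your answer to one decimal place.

R = (PIP − Pplat)/V̇ = (15.5 − 10.0) / 1.15 = 5.5/1.15 = 4.783 cmH2O·s/L.
C = Vt/(Pplat − PEEP) = 465.0 / (10.0 − 4) = 465.0/6.0 = 77.5 mL/cmH2O.
τ = R × C = 4.783 × 0.0775 L/cmH2O = 0.3707 s.
Fraction remaining at end-expiration = e^(−Te/τ) = e^(−0.30/0.3707) = 0.4452 → 44.52%.

44.5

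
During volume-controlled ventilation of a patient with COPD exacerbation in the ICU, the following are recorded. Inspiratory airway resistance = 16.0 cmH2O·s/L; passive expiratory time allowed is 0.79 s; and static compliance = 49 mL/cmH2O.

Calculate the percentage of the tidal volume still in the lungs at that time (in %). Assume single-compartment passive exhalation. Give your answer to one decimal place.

36.5

τ = R × C = 16.0 × 49 mL/cmH2O = 16.0 × 0.049 L/cmH2O = 0.784 s.
Passive exhalation: V(t)/V₀ = e^(−t/τ) = e^(−0.79/0.784) = 0.3651.
Fraction remaining = 0.3651 → 36.51%.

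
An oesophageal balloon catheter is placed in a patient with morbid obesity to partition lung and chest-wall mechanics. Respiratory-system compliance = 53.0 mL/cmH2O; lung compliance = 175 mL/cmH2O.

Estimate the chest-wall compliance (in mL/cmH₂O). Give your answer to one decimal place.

1/Ccw = 1/Crs − 1/CL.
1/Ccw = 1/53.0 − 1/175 = 0.01315.
Ccw = 76.046 mL/cmH2O.

76.0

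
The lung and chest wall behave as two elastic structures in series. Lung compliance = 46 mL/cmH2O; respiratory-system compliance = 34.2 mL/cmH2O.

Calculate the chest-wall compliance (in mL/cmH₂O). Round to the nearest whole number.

1/Ccw = 1/Crs − 1/CL.
1/Ccw = 1/34.2 − 1/46 = 0.007501.
Ccw = 133.32 mL/cmH2O.

133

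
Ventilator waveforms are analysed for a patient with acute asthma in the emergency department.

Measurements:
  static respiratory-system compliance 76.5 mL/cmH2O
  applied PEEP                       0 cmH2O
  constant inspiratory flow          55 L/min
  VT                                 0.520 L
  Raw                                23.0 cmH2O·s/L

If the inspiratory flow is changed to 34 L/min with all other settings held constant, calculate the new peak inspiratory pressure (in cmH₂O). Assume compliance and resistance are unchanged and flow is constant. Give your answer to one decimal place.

19.8

Flow: 55 L/min ÷ 60 = 0.9167 L/s.
New flow: 34 L/min ÷ 60 = 0.5667 L/s.
PIP = Vt/C + R·V̇ + PEEP (constant-flow equation of motion).
Only the resistive term changes: ΔPIP = R × ΔV̇ = 23.0 × (0.5667 − 0.9167) = 23.0 × -0.35 = -8.05 cmH2O.
Original PIP = 520/76.5 + 23.0×0.9167 + 0 = 27.881 cmH2O; new PIP = 27.881 + (-8.05) = 19.831 cmH2O.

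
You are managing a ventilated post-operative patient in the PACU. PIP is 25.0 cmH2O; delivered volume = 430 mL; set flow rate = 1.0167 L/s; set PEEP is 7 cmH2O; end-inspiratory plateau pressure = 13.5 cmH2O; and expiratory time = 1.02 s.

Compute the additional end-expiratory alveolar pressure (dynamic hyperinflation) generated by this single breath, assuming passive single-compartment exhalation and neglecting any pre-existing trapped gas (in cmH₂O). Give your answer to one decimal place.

R = (PIP − Pplat)/V̇ = (25.0 − 13.5) / 1.0167 = 11.5/1.0167 = 11.311 cmH2O·s/L.
C = Vt/(Pplat − PEEP) = 430.0 / (13.5 − 7) = 430.0/6.5 = 66.154 mL/cmH2O.
τ = R × C = 11.311 × 0.06615 L/cmH2O = 0.7482 s.
Fraction remaining = e^(−Te/τ) = e^(−1.02/0.7482) = 0.2558; trapped volume = 430.0 × 0.2558 = 109.99 mL.
Additional alveolar pressure from trapping ≈ V_trapped / C = 109.99 / 66.154 = 1.663 cmH2O.

1.7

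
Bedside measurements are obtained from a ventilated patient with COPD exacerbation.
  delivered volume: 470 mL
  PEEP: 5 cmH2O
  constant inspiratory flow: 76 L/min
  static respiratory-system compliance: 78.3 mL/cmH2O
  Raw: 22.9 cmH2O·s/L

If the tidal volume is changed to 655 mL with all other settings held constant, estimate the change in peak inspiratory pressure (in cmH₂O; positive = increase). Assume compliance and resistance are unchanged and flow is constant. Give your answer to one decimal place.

2.4

PIP = Vt/C + R·V̇ + PEEP (constant-flow equation of motion).
Only the elastic term changes: ΔPIP = ΔVt / C = (655 − 470) / 78.3 = 2.363 cmH2O.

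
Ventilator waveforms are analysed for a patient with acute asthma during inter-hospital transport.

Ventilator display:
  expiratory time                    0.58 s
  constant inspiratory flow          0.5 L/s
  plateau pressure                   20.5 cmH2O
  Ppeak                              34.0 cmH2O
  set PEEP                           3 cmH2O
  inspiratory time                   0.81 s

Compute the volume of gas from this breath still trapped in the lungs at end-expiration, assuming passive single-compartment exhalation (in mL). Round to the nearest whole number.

160

Vt = flow × Ti = 0.5 L/s × 0.81 s × 1000 mL/L = 405.0 mL.
R = (PIP − Pplat)/V̇ = (34.0 − 20.5) / 0.5 = 13.5/0.5 = 27.0 cmH2O·s/L.
C = Vt/(Pplat − PEEP) = 405.0 / (20.5 − 3) = 405.0/17.5 = 23.143 mL/cmH2O.
τ = R × C = 27.0 × 0.02314 L/cmH2O = 0.6248 s.
Fraction remaining = e^(−Te/τ) = e^(−0.58/0.6248) = 0.3952.
Trapped volume = 405.0 × 0.3952 = 160.06 mL.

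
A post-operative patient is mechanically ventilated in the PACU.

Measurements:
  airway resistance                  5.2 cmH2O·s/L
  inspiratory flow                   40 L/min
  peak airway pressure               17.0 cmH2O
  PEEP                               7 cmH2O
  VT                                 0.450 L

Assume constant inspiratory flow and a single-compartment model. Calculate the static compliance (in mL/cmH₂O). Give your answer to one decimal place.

Flow: 40 L/min ÷ 60 = 0.6667 L/s.
Equation of motion (constant flow): PIP = Vt/C + R·V̇ + PEEP.
Vt/C = PIP − R·V̇ − PEEP = 17.0 − 5.2×0.6667 − 7 = 17.0 − 3.467 − 7 = 6.533 cmH2O.
C = Vt / 6.533 = 450 / 6.533 = 68.881 mL/cmH2O.

68.9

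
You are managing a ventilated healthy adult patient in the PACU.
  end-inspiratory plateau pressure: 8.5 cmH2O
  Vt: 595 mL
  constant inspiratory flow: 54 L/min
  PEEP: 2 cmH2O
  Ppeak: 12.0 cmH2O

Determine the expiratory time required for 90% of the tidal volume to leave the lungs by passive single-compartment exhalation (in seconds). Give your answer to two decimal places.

Flow: 54 L/min ÷ 60 = 0.9 L/s.
R = (PIP − Pplat)/V̇ = (12.0 − 8.5) / 0.9 = 3.5/0.9 = 3.889 cmH2O·s/L.
C = Vt/(Pplat − PEEP) = 595.0 / (8.5 − 2) = 595.0/6.5 = 91.538 mL/cmH2O.
τ = R × C = 3.889 × 0.09154 L/cmH2O = 0.356 s.
t = −τ·ln(1 − 0.90) = −0.356·ln(0.1) = 0.8197 s.

0.82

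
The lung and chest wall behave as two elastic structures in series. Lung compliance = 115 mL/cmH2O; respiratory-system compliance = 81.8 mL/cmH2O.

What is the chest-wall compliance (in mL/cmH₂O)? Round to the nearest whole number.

283

1/Ccw = 1/Crs − 1/CL.
1/Ccw = 1/81.8 − 1/115 = 0.003529.
Ccw = 283.37 mL/cmH2O.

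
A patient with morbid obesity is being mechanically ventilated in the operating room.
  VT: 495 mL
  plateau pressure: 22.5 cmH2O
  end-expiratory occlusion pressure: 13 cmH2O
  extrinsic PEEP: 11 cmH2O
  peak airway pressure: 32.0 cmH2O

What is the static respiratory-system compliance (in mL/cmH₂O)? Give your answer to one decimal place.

52.1

End-expiratory occlusion gives total PEEP = 13 cmH2O (intrinsic PEEP = 13 − 11 = 2). Use total PEEP for the elastic gradient.
Cstat = Vt / (Pplat − PEEPtotal) = 495 / (22.5 − 13) = 495 / 9.5 = 52.105 mL/cmH2O.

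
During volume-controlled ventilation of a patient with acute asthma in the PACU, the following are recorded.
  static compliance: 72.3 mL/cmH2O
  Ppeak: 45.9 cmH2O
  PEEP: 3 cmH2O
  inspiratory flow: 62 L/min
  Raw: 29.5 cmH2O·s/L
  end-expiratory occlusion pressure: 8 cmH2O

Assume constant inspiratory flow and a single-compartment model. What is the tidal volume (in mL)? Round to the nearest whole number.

Flow: 62 L/min ÷ 60 = 1.0333 L/s.
Total PEEP = 8 cmH2O (set 3 + intrinsic 5); this is the baseline alveolar pressure.
Equation of motion (constant flow): PIP = Vt/C + R·V̇ + PEEP.
Vt/C = PIP − R·V̇ − PEEP = 45.9 − 30.482 − 8 = 7.418 cmH2O.
Vt = C × 7.418 = 72.3 × 7.418 = 536.32 mL.

536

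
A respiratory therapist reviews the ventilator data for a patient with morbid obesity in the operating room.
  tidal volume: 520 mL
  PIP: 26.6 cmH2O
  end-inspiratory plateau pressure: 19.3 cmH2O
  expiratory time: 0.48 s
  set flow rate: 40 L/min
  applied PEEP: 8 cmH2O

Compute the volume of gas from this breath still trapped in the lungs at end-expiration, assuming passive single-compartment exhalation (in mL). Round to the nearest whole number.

201

Flow: 40 L/min ÷ 60 = 0.6667 L/s.
R = (PIP − Pplat)/V̇ = (26.6 − 19.3) / 0.6667 = 7.3/0.6667 = 10.949 cmH2O·s/L.
C = Vt/(Pplat − PEEP) = 520.0 / (19.3 − 8) = 520.0/11.3 = 46.018 mL/cmH2O.
τ = R × C = 10.949 × 0.04602 L/cmH2O = 0.5039 s.
Fraction remaining = e^(−Te/τ) = e^(−0.48/0.5039) = 0.3857.
Trapped volume = 520.0 × 0.3857 = 200.56 mL.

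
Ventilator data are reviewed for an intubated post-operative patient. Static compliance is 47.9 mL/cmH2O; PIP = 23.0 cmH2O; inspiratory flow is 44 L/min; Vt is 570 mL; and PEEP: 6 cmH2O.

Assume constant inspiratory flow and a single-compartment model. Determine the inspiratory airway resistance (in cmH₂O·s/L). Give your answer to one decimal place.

7.0

Flow: 44 L/min ÷ 60 = 0.7333 L/s.
Equation of motion (constant flow): PIP = Vt/C + R·V̇ + PEEP.
R·V̇ = PIP − Vt/C − PEEP = 23.0 − 570/47.9 − 6 = 23.0 − 11.9 − 6 = 5.1 cmH2O.
R = 5.1 / 0.7333 = 6.955 cmH2O·s/L.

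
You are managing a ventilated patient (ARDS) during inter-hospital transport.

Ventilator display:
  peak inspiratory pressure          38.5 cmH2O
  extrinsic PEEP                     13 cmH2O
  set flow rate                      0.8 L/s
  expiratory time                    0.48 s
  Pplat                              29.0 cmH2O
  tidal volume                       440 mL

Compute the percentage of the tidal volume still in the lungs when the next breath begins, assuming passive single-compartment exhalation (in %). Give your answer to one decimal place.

23.0

R = (PIP − Pplat)/V̇ = (38.5 − 29.0) / 0.8 = 9.5/0.8 = 11.875 cmH2O·s/L.
C = Vt/(Pplat − PEEP) = 440.0 / (29.0 − 13) = 440.0/16.0 = 27.5 mL/cmH2O.
τ = R × C = 11.875 × 0.0275 L/cmH2O = 0.3266 s.
Fraction remaining at end-expiration = e^(−Te/τ) = e^(−0.48/0.3266) = 0.23 → 23.0%.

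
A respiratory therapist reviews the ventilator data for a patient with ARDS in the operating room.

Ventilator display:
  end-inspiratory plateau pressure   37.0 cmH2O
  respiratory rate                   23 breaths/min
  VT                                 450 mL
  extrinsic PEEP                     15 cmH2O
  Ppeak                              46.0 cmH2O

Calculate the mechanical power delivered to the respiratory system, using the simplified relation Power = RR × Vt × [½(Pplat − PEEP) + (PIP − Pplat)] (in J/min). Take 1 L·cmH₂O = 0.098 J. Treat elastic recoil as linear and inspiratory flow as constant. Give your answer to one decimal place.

20.3

Per-breath work = Vt × [½(Pplat−PEEP) + (PIP−Pplat)] = 0.450 × [0.5×22.0 + 9.0] = 0.450 × 20.0 = 9.0 L·cmH2O.
Power = 23 × 9.0 = 207.0 L·cmH2O/min.
× 0.098 J/(L·cmH2O) → 20.286 J/min.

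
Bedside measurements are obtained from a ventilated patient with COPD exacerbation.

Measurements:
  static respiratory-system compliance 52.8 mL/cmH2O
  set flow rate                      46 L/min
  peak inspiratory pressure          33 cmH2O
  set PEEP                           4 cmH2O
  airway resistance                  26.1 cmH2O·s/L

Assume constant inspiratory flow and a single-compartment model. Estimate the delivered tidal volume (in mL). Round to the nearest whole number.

Flow: 46 L/min ÷ 60 = 0.7667 L/s.
Equation of motion (constant flow): PIP = Vt/C + R·V̇ + PEEP.
Vt/C = PIP − R·V̇ − PEEP = 33 − 20.011 − 4 = 8.989 cmH2O.
Vt = C × 8.989 = 52.8 × 8.989 = 474.62 mL.

475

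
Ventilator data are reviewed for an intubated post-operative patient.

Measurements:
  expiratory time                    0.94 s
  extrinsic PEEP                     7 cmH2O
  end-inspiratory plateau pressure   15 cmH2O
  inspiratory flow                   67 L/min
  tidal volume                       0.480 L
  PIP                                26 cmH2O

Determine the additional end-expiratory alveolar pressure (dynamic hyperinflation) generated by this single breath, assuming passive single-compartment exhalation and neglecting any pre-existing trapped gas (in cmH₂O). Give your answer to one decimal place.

1.6

Flow: 67 L/min ÷ 60 = 1.1167 L/s.
R = (PIP − Pplat)/V̇ = (26 − 15) / 1.1167 = 11.0/1.1167 = 9.85 cmH2O·s/L.
C = Vt/(Pplat − PEEP) = 480.0 / (15 − 7) = 480.0/8.0 = 60.0 mL/cmH2O.
τ = R × C = 9.85 × 0.06 L/cmH2O = 0.591 s.
Fraction remaining = e^(−Te/τ) = e^(−0.94/0.591) = 0.2038; trapped volume = 480.0 × 0.2038 = 97.824 mL.
Additional alveolar pressure from trapping ≈ V_trapped / C = 97.824 / 60.0 = 1.63 cmH2O.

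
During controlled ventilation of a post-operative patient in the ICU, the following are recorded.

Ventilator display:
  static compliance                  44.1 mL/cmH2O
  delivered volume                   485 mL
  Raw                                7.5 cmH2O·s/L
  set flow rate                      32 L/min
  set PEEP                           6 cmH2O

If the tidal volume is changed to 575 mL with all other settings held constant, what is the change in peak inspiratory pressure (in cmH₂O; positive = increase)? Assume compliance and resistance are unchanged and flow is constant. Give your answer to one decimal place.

PIP = Vt/C + R·V̇ + PEEP (constant-flow equation of motion).
Only the elastic term changes: ΔPIP = ΔVt / C = (575 − 485) / 44.1 = 2.041 cmH2O.

2.0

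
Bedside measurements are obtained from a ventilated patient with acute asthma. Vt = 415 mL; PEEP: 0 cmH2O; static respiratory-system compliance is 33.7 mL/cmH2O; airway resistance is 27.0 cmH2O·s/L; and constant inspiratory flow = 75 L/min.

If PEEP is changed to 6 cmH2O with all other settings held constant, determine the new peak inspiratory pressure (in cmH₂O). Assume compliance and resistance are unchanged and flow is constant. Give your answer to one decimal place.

52.1

Flow: 75 L/min ÷ 60 = 1.25 L/s.
PIP = Vt/C + R·V̇ + PEEP (constant-flow equation of motion).
Only the baseline term changes: ΔPIP = ΔPEEP = 6 − 0 = 6.0 cmH2O.
Original PIP = 415/33.7 + 27.0×1.25 + 0 = 46.065 cmH2O; new PIP = 46.065 + (6.0) = 52.065 cmH2O.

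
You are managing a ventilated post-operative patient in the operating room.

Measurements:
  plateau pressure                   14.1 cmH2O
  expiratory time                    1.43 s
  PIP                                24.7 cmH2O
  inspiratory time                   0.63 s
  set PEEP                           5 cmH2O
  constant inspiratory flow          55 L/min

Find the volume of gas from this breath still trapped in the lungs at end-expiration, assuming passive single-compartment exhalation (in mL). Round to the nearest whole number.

82

Flow: 55 L/min ÷ 60 = 0.9167 L/s.
Vt = flow × Ti = 0.9167 L/s × 0.63 s × 1000 mL/L = 577.52 mL.
R = (PIP − Pplat)/V̇ = (24.7 − 14.1) / 0.9167 = 10.6/0.9167 = 11.563 cmH2O·s/L.
C = Vt/(Pplat − PEEP) = 577.52 / (14.1 − 5) = 577.52/9.1 = 63.464 mL/cmH2O.
τ = R × C = 11.563 × 0.06346 L/cmH2O = 0.7338 s.
Fraction remaining = e^(−Te/τ) = e^(−1.43/0.7338) = 0.1425.
Trapped volume = 577.52 × 0.1425 = 82.297 mL.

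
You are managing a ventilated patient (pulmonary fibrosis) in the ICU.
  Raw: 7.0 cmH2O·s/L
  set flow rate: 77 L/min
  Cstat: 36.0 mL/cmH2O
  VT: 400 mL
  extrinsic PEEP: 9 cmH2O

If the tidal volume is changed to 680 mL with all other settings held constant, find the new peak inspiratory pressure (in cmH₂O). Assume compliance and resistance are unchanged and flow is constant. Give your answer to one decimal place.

36.9

Flow: 77 L/min ÷ 60 = 1.2833 L/s.
PIP = Vt/C + R·V̇ + PEEP (constant-flow equation of motion).
Only the elastic term changes: ΔPIP = ΔVt / C = (680 − 400) / 36.0 = 7.778 cmH2O.
Original PIP = 400/36.0 + 7.0×1.2833 + 9 = 29.094 cmH2O; new PIP = 29.094 + (7.778) = 36.872 cmH2O.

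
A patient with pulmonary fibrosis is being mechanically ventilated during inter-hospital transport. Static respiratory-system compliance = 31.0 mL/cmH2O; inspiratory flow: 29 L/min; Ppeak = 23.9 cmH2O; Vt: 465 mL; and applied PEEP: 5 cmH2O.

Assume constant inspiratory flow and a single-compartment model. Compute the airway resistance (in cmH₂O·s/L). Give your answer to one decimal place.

Flow: 29 L/min ÷ 60 = 0.4833 L/s.
Equation of motion (constant flow): PIP = Vt/C + R·V̇ + PEEP.
R·V̇ = PIP − Vt/C − PEEP = 23.9 − 465/31.0 − 5 = 23.9 − 15.0 − 5 = 3.9 cmH2O.
R = 3.9 / 0.4833 = 8.07 cmH2O·s/L.

8.1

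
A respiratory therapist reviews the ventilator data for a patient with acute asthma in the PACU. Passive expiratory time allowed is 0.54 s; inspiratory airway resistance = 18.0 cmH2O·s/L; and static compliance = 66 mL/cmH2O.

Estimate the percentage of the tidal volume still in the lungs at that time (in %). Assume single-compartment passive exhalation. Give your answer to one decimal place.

63.5

τ = R × C = 18.0 × 66 mL/cmH2O = 18.0 × 0.066 L/cmH2O = 1.188 s.
Passive exhalation: V(t)/V₀ = e^(−t/τ) = e^(−0.54/1.188) = 0.6347.
Fraction remaining = 0.6347 → 63.47%.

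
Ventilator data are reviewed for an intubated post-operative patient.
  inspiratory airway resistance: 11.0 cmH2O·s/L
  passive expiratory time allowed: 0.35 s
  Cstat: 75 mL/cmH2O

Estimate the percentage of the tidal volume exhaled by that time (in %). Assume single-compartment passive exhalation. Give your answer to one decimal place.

τ = R × C = 11.0 × 75 mL/cmH2O = 11.0 × 0.075 L/cmH2O = 0.825 s.
Passive exhalation: V(t)/V₀ = e^(−t/τ) = e^(−0.35/0.825) = 0.6543.
Fraction exhaled = 1 − 0.6543 = 0.3457 → 34.57%.

34.6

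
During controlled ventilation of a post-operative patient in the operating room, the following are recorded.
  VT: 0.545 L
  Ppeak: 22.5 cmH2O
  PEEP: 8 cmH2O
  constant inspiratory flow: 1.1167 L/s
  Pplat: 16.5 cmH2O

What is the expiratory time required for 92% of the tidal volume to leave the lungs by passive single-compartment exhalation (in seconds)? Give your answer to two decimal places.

0.87

R = (PIP − Pplat)/V̇ = (22.5 − 16.5) / 1.1167 = 6.0/1.1167 = 5.373 cmH2O·s/L.
C = Vt/(Pplat − PEEP) = 545.0 / (16.5 − 8) = 545.0/8.5 = 64.118 mL/cmH2O.
τ = R × C = 5.373 × 0.06412 L/cmH2O = 0.3445 s.
t = −τ·ln(1 − 0.92) = −0.3445·ln(0.08) = 0.8701 s.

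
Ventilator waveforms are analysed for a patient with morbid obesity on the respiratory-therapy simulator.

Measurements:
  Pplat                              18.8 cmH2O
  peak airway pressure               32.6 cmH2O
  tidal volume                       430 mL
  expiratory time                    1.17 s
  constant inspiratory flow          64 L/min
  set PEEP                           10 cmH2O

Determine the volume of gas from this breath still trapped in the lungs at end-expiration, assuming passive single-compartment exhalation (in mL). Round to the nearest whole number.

68

Flow: 64 L/min ÷ 60 = 1.0667 L/s.
R = (PIP − Pplat)/V̇ = (32.6 − 18.8) / 1.0667 = 13.8/1.0667 = 12.937 cmH2O·s/L.
C = Vt/(Pplat − PEEP) = 430.0 / (18.8 − 10) = 430.0/8.8 = 48.864 mL/cmH2O.
τ = R × C = 12.937 × 0.04886 L/cmH2O = 0.6321 s.
Fraction remaining = e^(−Te/τ) = e^(−1.17/0.6321) = 0.1571.
Trapped volume = 430.0 × 0.1571 = 67.553 mL.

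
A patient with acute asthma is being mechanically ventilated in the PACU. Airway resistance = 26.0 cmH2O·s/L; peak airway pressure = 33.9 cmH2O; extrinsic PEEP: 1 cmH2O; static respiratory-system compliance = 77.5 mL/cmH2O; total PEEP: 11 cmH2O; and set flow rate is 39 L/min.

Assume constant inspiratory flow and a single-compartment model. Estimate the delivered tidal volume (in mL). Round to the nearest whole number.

Flow: 39 L/min ÷ 60 = 0.65 L/s.
Total PEEP = 11 cmH2O (set 1 + intrinsic 10); this is the baseline alveolar pressure.
Equation of motion (constant flow): PIP = Vt/C + R·V̇ + PEEP.
Vt/C = PIP − R·V̇ − PEEP = 33.9 − 16.9 − 11 = 6.0 cmH2O.
Vt = C × 6.0 = 77.5 × 6.0 = 465.0 mL.

465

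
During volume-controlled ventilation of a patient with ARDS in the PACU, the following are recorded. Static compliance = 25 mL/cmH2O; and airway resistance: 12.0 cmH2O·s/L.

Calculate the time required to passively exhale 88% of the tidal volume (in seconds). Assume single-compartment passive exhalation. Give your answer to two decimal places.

0.64

τ = R × C = 12.0 × 25 mL/cmH2O = 12.0 × 0.025 L/cmH2O = 0.3 s.
Exhaled fraction f = 1 − e^(−t/τ) → t = −τ·ln(1 − f) = −0.3·ln(0.12) = 0.6361 s.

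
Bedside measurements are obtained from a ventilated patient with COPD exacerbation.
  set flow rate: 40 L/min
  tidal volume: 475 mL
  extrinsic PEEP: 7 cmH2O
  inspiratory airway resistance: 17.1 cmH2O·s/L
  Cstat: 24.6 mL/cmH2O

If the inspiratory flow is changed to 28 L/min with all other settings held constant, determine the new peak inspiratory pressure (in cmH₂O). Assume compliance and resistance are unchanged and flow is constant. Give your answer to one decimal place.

34.3

Flow: 40 L/min ÷ 60 = 0.6667 L/s.
New flow: 28 L/min ÷ 60 = 0.4667 L/s.
PIP = Vt/C + R·V̇ + PEEP (constant-flow equation of motion).
Only the resistive term changes: ΔPIP = R × ΔV̇ = 17.1 × (0.4667 − 0.6667) = 17.1 × -0.2 = -3.42 cmH2O.
Original PIP = 475/24.6 + 17.1×0.6667 + 7 = 37.71 cmH2O; new PIP = 37.71 + (-3.42) = 34.29 cmH2O.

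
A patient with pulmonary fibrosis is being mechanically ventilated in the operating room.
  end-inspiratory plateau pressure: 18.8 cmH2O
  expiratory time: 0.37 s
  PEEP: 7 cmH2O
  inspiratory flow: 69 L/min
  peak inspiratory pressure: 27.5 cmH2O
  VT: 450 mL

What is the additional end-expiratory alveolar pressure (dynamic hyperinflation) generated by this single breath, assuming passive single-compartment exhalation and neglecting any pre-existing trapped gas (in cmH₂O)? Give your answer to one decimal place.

Flow: 69 L/min ÷ 60 = 1.15 L/s.
R = (PIP − Pplat)/V̇ = (27.5 − 18.8) / 1.15 = 8.7/1.15 = 7.565 cmH2O·s/L.
C = Vt/(Pplat − PEEP) = 450.0 / (18.8 − 7) = 450.0/11.8 = 38.136 mL/cmH2O.
τ = R × C = 7.565 × 0.03814 L/cmH2O = 0.2885 s.
Fraction remaining = e^(−Te/τ) = e^(−0.37/0.2885) = 0.2773; trapped volume = 450.0 × 0.2773 = 124.79 mL.
Additional alveolar pressure from trapping ≈ V_trapped / C = 124.79 / 38.136 = 3.272 cmH2O.

3.3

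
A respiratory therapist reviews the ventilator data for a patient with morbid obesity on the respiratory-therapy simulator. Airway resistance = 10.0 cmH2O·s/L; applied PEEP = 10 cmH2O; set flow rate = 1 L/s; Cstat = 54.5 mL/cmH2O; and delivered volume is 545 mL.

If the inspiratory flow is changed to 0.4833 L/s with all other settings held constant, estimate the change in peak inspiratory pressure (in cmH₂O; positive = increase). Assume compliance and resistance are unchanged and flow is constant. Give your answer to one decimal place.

PIP = Vt/C + R·V̇ + PEEP (constant-flow equation of motion).
Only the resistive term changes: ΔPIP = R × ΔV̇ = 10.0 × (0.4833 − 1) = 10.0 × -0.5167 = -5.167 cmH2O.

-5.2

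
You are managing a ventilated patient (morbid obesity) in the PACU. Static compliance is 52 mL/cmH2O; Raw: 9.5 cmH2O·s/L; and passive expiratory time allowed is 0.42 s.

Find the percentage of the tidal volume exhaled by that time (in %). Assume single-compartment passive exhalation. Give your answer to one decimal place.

57.3

τ = R × C = 9.5 × 52 mL/cmH2O = 9.5 × 0.052 L/cmH2O = 0.494 s.
Passive exhalation: V(t)/V₀ = e^(−t/τ) = e^(−0.42/0.494) = 0.4273.
Fraction exhaled = 1 − 0.4273 = 0.5727 → 57.27%.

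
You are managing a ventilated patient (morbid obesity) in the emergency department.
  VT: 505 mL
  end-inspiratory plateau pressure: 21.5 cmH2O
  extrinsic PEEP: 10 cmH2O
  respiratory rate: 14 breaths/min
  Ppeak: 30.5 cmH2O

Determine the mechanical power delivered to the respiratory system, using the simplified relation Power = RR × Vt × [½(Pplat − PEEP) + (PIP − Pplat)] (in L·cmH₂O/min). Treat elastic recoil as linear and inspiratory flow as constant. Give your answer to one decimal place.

Per-breath work = Vt × [½(Pplat−PEEP) + (PIP−Pplat)] = 0.505 × [0.5×11.5 + 9.0] = 0.505 × 14.75 = 7.449 L·cmH2O.
Power = 14 × 7.449 = 104.29 L·cmH2O/min.

104.3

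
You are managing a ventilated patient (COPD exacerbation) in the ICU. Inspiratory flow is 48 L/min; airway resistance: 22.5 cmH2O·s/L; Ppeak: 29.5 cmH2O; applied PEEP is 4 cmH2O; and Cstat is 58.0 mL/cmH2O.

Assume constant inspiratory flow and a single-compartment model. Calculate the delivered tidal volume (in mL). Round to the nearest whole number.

435

Flow: 48 L/min ÷ 60 = 0.8 L/s.
Equation of motion (constant flow): PIP = Vt/C + R·V̇ + PEEP.
Vt/C = PIP − R·V̇ − PEEP = 29.5 − 18.0 − 4 = 7.5 cmH2O.
Vt = C × 7.5 = 58.0 × 7.5 = 435.0 mL.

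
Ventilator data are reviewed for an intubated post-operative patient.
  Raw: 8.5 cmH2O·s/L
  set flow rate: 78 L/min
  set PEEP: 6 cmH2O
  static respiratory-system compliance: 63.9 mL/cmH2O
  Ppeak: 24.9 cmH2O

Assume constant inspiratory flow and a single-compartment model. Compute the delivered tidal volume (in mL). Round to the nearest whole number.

502

Flow: 78 L/min ÷ 60 = 1.3 L/s.
Equation of motion (constant flow): PIP = Vt/C + R·V̇ + PEEP.
Vt/C = PIP − R·V̇ − PEEP = 24.9 − 11.05 − 6 = 7.85 cmH2O.
Vt = C × 7.85 = 63.9 × 7.85 = 501.62 mL.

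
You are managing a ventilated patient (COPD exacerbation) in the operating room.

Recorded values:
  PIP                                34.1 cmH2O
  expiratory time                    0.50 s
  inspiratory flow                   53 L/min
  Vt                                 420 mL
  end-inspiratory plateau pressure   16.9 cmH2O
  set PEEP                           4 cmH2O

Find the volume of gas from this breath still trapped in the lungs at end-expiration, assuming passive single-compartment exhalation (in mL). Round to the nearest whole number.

191

Flow: 53 L/min ÷ 60 = 0.8833 L/s.
R = (PIP − Pplat)/V̇ = (34.1 − 16.9) / 0.8833 = 17.2/0.8833 = 19.472 cmH2O·s/L.
C = Vt/(Pplat − PEEP) = 420.0 / (16.9 − 4) = 420.0/12.9 = 32.558 mL/cmH2O.
τ = R × C = 19.472 × 0.03256 L/cmH2O = 0.634 s.
Fraction remaining = e^(−Te/τ) = e^(−0.50/0.634) = 0.4545.
Trapped volume = 420.0 × 0.4545 = 190.89 mL.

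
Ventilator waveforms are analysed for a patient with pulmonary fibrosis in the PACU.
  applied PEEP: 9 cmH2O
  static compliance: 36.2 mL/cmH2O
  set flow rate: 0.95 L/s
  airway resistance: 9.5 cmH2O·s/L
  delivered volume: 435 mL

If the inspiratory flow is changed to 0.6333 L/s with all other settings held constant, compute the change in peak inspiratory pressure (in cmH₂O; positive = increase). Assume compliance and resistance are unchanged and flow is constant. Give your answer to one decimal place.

PIP = Vt/C + R·V̇ + PEEP (constant-flow equation of motion).
Only the resistive term changes: ΔPIP = R × ΔV̇ = 9.5 × (0.6333 − 0.95) = 9.5 × -0.3167 = -3.009 cmH2O.

-3.0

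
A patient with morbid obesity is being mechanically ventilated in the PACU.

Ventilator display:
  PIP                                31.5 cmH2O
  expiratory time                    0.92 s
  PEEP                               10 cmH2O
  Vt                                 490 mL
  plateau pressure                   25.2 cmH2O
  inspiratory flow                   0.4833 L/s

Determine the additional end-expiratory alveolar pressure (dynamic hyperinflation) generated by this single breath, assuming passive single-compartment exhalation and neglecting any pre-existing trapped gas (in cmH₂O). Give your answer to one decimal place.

R = (PIP − Pplat)/V̇ = (31.5 − 25.2) / 0.4833 = 6.3/0.4833 = 13.035 cmH2O·s/L.
C = Vt/(Pplat − PEEP) = 490.0 / (25.2 − 10) = 490.0/15.2 = 32.237 mL/cmH2O.
τ = R × C = 13.035 × 0.03224 L/cmH2O = 0.4202 s.
Fraction remaining = e^(−Te/τ) = e^(−0.92/0.4202) = 0.112; trapped volume = 490.0 × 0.112 = 54.88 mL.
Additional alveolar pressure from trapping ≈ V_trapped / C = 54.88 / 32.237 = 1.702 cmH2O.

1.7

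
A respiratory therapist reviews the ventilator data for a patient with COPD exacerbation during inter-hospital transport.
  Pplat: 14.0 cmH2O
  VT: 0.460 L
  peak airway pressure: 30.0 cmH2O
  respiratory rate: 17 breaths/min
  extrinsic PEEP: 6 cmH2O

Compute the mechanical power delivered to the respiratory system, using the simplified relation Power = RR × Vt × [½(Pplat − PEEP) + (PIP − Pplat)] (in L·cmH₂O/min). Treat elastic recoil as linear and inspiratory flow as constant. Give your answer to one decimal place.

156.4

Per-breath work = Vt × [½(Pplat−PEEP) + (PIP−Pplat)] = 0.460 × [0.5×8.0 + 16.0] = 0.460 × 20.0 = 9.2 L·cmH2O.
Power = 17 × 9.2 = 156.4 L·cmH2O/min.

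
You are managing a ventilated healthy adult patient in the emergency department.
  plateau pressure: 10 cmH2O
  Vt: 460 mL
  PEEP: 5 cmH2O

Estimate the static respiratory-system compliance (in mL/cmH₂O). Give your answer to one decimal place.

Cstat = Vt / (Pplat − PEEP) = 460 / (10 − 5) = 460 / 5.0 = 92.0 mL/cmH2O.

92.0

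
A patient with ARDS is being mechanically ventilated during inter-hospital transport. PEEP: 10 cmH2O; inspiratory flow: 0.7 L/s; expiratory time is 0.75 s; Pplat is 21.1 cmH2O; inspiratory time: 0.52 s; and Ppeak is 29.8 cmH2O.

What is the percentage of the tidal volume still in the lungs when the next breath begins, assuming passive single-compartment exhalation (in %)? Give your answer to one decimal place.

15.9

Vt = flow × Ti = 0.7 L/s × 0.52 s × 1000 mL/L = 364.0 mL.
R = (PIP − Pplat)/V̇ = (29.8 − 21.1) / 0.7 = 8.7/0.7 = 12.429 cmH2O·s/L.
C = Vt/(Pplat − PEEP) = 364.0 / (21.1 − 10) = 364.0/11.1 = 32.793 mL/cmH2O.
τ = R × C = 12.429 × 0.03279 L/cmH2O = 0.4075 s.
Fraction remaining at end-expiration = e^(−Te/τ) = e^(−0.75/0.4075) = 0.1587 → 15.87%.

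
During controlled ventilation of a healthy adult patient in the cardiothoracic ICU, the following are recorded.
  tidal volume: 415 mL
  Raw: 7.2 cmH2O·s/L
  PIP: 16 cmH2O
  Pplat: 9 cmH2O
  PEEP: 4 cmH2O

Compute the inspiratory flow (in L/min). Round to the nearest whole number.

flow = (PIP − Pplat) / Raw = (16 − 9) / 7.2 = 0.9722 L/s × 60 = 58.332 L/min.

58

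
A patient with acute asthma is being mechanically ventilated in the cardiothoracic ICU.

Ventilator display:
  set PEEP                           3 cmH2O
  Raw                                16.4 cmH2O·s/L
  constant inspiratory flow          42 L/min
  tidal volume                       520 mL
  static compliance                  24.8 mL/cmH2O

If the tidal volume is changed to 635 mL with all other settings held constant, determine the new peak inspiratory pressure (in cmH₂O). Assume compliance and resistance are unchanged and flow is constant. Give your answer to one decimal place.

Flow: 42 L/min ÷ 60 = 0.7 L/s.
PIP = Vt/C + R·V̇ + PEEP (constant-flow equation of motion).
Only the elastic term changes: ΔPIP = ΔVt / C = (635 − 520) / 24.8 = 4.637 cmH2O.
Original PIP = 520/24.8 + 16.4×0.7 + 3 = 35.448 cmH2O; new PIP = 35.448 + (4.637) = 40.085 cmH2O.

40.1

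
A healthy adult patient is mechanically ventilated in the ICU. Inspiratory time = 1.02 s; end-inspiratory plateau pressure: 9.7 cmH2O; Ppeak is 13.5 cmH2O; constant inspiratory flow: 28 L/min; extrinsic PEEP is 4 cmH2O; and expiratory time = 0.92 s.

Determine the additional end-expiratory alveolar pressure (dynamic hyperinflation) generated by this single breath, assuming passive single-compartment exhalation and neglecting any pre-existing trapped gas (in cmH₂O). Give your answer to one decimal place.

1.5

Flow: 28 L/min ÷ 60 = 0.4667 L/s.
Vt = flow × Ti = 0.4667 L/s × 1.02 s × 1000 mL/L = 476.03 mL.
R = (PIP − Pplat)/V̇ = (13.5 − 9.7) / 0.4667 = 3.8/0.4667 = 8.142 cmH2O·s/L.
C = Vt/(Pplat − PEEP) = 476.03 / (9.7 − 4) = 476.03/5.7 = 83.514 mL/cmH2O.
τ = R × C = 8.142 × 0.08351 L/cmH2O = 0.6799 s.
Fraction remaining = e^(−Te/τ) = e^(−0.92/0.6799) = 0.2584; trapped volume = 476.03 × 0.2584 = 123.01 mL.
Additional alveolar pressure from trapping ≈ V_trapped / C = 123.01 / 83.514 = 1.473 cmH2O.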